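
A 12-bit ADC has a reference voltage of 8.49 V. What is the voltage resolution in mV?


The resolution (LSB) of an ADC is Vref / 2^n.
LSB = 8.49 / 2^12
LSB = 8.49 / 4096
LSB = 0.00207275 V = 2.07275391 mV

2.07275391 mV


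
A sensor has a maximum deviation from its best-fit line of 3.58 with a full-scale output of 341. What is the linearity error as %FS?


Linearity error = (max deviation / full scale) * 100%.
Linearity = (3.58 / 341) * 100
Linearity = 1.05 %FS

1.05 %FS


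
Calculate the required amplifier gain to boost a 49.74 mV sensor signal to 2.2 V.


Gain = Vout / Vin (converting to same units).
G = 2.2 V / 49.74 mV
G = 2200.0 mV / 49.74 mV
G = 44.23

44.23


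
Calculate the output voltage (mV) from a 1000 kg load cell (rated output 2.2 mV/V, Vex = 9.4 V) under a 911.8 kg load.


Vout = rated_output * Vex * (load / capacity).
Vout = 2.2 * 9.4 * (911.8 / 1000)
Vout = 2.2 * 9.4 * 0.9118
Vout = 18.856 mV

18.856 mV


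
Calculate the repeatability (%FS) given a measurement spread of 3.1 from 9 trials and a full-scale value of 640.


Repeatability = (spread / full scale) * 100%.
R = (3.1 / 640) * 100
R = 0.484 %FS

0.484 %FS


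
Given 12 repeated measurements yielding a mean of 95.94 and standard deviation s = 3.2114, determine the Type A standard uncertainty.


The standard uncertainty for Type A evaluation is u = s / sqrt(n).
u = 3.2114 / sqrt(12)
u = 3.2114 / 3.4641
u = 0.9271

0.9271


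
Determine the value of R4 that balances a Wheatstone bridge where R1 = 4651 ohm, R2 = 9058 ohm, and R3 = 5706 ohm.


At balance: R1*R4 = R2*R3, so R4 = R2*R3/R1.
R4 = 9058 * 5706 / 4651
R4 = 51684948 / 4651
R4 = 11112.65 ohm

11112.65 ohm


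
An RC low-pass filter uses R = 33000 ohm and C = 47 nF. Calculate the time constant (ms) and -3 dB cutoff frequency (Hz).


Time constant: tau = R * C.
tau = 33000 * 4.70e-08 = 0.001551 s
tau = 1.551 ms
Cutoff frequency: fc = 1 / (2*pi*R*C).
fc = 1 / (2*pi*0.001551) = 102.61 Hz

tau = 1.551 ms, fc = 102.61 Hz


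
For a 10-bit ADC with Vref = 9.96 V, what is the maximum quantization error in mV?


The maximum quantization error is +/- LSB/2.
LSB = Vref / 2^n = 9.96 / 1024 = 0.00972656 V
Max error = LSB / 2 = 0.00972656 / 2 = 0.00486328 V
Max error = 4.8633 mV

4.8633 mV


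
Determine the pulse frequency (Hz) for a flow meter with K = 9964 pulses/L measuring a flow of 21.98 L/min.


Frequency = K * Q / 60 (converting L/min to L/s).
f = 9964 * 21.98 / 60
f = 219008.72 / 60
f = 3650.15 Hz

3650.15 Hz


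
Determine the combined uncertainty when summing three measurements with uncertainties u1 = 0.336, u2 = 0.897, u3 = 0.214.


For a sum of independent quantities, uc = sqrt(u1^2 + u2^2 + u3^2).
uc = sqrt(0.336^2 + 0.897^2 + 0.214^2)
uc = sqrt(0.112896 + 0.804609 + 0.045796)
uc = 0.9815

0.9815


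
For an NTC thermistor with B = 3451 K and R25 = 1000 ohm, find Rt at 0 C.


NTC thermistor equation: Rt = R25 * exp(B * (1/T - 1/T25)).
T in Kelvin: 273.15 K, T25 = 298.15 K
1/T - 1/T25 = 1/273.15 - 1/298.15 = 0.00030698
B * (1/T - 1/T25) = 3451 * 0.00030698 = 1.0594
Rt = 1000 * exp(1.0594) = 2884.6 ohm

2884.6 ohm


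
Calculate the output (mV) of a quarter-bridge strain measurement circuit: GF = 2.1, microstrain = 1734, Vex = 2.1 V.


Quarter bridge output: Vout = (GF * epsilon * Vex) / 4.
Vout = (2.1 * 1734e-6 * 2.1) / 4
Vout = 0.00764694 / 4 V
Vout = 0.00191174 V = 1.9117 mV

1.9117 mV


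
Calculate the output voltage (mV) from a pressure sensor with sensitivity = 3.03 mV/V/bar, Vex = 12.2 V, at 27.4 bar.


Output = sensitivity * Vex * P.
Vout = 3.03 * 12.2 * 27.4
Vout = 36.966 * 27.4
Vout = 1012.87 mV

1012.87 mV


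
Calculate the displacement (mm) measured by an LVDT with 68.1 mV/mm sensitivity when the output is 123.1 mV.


Displacement = Vout / sensitivity.
d = 123.1 / 68.1
d = 1.808 mm

1.808 mm


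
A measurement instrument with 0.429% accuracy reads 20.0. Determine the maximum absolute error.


Absolute error = (accuracy% / 100) * reading.
Error = (0.429 / 100) * 20.0
Error = 0.00429 * 20.0
Error = 0.0858

0.0858


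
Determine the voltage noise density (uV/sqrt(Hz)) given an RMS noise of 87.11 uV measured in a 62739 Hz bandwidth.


Noise spectral density = Vrms / sqrt(BW).
NSD = 87.11 / sqrt(62739)
NSD = 87.11 / 250.4775
NSD = 0.3478 uV/sqrt(Hz)

0.3478 uV/sqrt(Hz)


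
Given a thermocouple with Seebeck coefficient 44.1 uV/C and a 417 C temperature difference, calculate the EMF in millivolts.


The thermocouple output V = sensitivity * dT.
V = 44.1 uV/C * 417 C
V = 18389.7 uV
V = 18.39 mV

18.39 mV


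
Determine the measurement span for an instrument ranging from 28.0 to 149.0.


Span = upper range - lower range.
Span = 149.0 - (28.0)
Span = 121.0

121.0


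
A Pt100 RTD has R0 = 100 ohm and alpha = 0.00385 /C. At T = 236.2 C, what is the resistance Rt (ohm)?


The RTD equation: Rt = R0 * (1 + alpha * T).
Rt = 100 * (1 + 0.00385 * 236.2)
Rt = 100 * (1 + 0.90937)
Rt = 100 * 1.90937
Rt = 190.937 ohm

190.937 ohm


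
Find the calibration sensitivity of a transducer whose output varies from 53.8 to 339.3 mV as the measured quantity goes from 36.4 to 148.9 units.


Sensitivity = (y2 - y1) / (x2 - x1).
S = (339.3 - 53.8) / (148.9 - 36.4)
S = 285.5 / 112.5
S = 2.5378 mV/unit

2.5378 mV/unit


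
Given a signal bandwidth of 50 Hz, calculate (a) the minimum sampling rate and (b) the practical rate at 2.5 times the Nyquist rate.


By Nyquist theorem, fs_min = 2 * fmax.
fs_min = 2 * 50 = 100 Hz
Practical rate = 2.5 * fs_min = 2.5 * 100 = 250 Hz

fs_min = 100 Hz, fs_practical = 250 Hz


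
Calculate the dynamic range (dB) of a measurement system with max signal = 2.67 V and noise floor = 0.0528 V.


Dynamic range = 20 * log10(Vmax / Vnoise).
DR = 20 * log10(2.67 / 0.0528)
DR = 20 * log10(50.57)
DR = 34.08 dB

34.08 dB


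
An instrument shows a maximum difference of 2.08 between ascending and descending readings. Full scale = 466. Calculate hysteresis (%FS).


Hysteresis = (max difference / full scale) * 100%.
H = (2.08 / 466) * 100
H = 0.446 %FS

0.446 %FS


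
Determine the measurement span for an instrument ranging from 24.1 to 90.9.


Span = upper range - lower range.
Span = 90.9 - (24.1)
Span = 66.8

66.8


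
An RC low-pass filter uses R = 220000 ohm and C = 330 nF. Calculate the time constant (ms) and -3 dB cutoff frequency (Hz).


Time constant: tau = R * C.
tau = 220000 * 3.30e-07 = 0.0726 s
tau = 72.6 ms
Cutoff frequency: fc = 1 / (2*pi*R*C).
fc = 1 / (2*pi*0.0726) = 2.19 Hz

tau = 72.6 ms, fc = 2.19 Hz


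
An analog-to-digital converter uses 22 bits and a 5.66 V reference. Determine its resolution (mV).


The resolution (LSB) of an ADC is Vref / 2^n.
LSB = 5.66 / 2^22
LSB = 5.66 / 4194304
LSB = 1.35e-06 V = 0.00134945 mV

0.00134945 mV


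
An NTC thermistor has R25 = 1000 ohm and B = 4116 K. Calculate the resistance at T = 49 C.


NTC thermistor equation: Rt = R25 * exp(B * (1/T - 1/T25)).
T in Kelvin: 322.15 K, T25 = 298.15 K
1/T - 1/T25 = 1/322.15 - 1/298.15 = -0.00024987
B * (1/T - 1/T25) = 4116 * -0.00024987 = -1.0285
Rt = 1000 * exp(-1.0285) = 357.6 ohm

357.6 ohm


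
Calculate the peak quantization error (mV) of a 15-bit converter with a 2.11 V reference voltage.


The maximum quantization error is +/- LSB/2.
LSB = Vref / 2^n = 2.11 / 32768 = 6.439e-05 V
Max error = LSB / 2 = 6.439e-05 / 2 = 3.22e-05 V
Max error = 0.0322 mV

0.0322 mV


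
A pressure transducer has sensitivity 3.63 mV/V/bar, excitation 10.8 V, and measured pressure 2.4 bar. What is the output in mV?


Output = sensitivity * Vex * P.
Vout = 3.63 * 10.8 * 2.4
Vout = 39.204 * 2.4
Vout = 94.09 mV

94.09 mV


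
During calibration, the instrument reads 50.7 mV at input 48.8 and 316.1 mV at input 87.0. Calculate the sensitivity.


Sensitivity = (y2 - y1) / (x2 - x1).
S = (316.1 - 50.7) / (87.0 - 48.8)
S = 265.4 / 38.2
S = 6.9476 mV/unit

6.9476 mV/unit


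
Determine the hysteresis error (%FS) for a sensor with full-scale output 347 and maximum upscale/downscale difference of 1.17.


Hysteresis = (max difference / full scale) * 100%.
H = (1.17 / 347) * 100
H = 0.337 %FS

0.337 %FS


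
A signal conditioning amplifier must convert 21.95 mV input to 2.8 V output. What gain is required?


Gain = Vout / Vin (converting to same units).
G = 2.8 V / 21.95 mV
G = 2800.0 mV / 21.95 mV
G = 127.56

127.56


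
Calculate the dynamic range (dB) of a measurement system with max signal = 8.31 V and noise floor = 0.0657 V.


Dynamic range = 20 * log10(Vmax / Vnoise).
DR = 20 * log10(8.31 / 0.0657)
DR = 20 * log10(126.48)
DR = 42.04 dB

42.04 dB


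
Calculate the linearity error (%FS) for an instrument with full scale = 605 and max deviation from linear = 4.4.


Linearity error = (max deviation / full scale) * 100%.
Linearity = (4.4 / 605) * 100
Linearity = 0.727 %FS

0.727 %FS


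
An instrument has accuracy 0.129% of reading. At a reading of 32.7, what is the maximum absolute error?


Absolute error = (accuracy% / 100) * reading.
Error = (0.129 / 100) * 32.7
Error = 0.00129 * 32.7
Error = 0.0422

0.0422


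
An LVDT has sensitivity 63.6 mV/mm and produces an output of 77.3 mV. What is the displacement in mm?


Displacement = Vout / sensitivity.
d = 77.3 / 63.6
d = 1.215 mm

1.215 mm


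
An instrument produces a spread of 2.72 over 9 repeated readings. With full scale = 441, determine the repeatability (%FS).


Repeatability = (spread / full scale) * 100%.
R = (2.72 / 441) * 100
R = 0.617 %FS

0.617 %FS


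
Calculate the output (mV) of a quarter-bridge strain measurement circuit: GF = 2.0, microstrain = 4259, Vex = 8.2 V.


Quarter bridge output: Vout = (GF * epsilon * Vex) / 4.
Vout = (2.0 * 4259e-6 * 8.2) / 4
Vout = 0.0698476 / 4 V
Vout = 0.0174619 V = 17.4619 mV

17.4619 mV


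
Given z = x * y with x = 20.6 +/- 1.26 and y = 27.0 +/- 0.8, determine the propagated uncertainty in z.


For a product z = x*y, the relative uncertainty is:
uz/z = sqrt((ux/x)^2 + (uy/y)^2)
Relative uncertainties: ux/x = 1.26/20.6 = 0.061165
uy/y = 0.8/27.0 = 0.02963
z = 20.6 * 27.0 = 556.2
uz = 556.2 * sqrt(0.061165^2 + 0.02963^2) = 37.801

37.801


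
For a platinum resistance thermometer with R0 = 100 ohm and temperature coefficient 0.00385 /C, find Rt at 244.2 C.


The RTD equation: Rt = R0 * (1 + alpha * T).
Rt = 100 * (1 + 0.00385 * 244.2)
Rt = 100 * (1 + 0.94017)
Rt = 100 * 1.94017
Rt = 194.017 ohm

194.017 ohm


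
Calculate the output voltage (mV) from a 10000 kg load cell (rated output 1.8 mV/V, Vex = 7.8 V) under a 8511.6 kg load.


Vout = rated_output * Vex * (load / capacity).
Vout = 1.8 * 7.8 * (8511.6 / 10000)
Vout = 1.8 * 7.8 * 0.85116
Vout = 11.95 mV

11.95 mV


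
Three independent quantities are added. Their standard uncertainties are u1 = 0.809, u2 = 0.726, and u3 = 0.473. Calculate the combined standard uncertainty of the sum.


For a sum of independent quantities, uc = sqrt(u1^2 + u2^2 + u3^2).
uc = sqrt(0.809^2 + 0.726^2 + 0.473^2)
uc = sqrt(0.654481 + 0.527076 + 0.223729)
uc = 1.1854

1.1854


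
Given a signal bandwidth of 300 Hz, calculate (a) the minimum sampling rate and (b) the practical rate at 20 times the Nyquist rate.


By Nyquist theorem, fs_min = 2 * fmax.
fs_min = 2 * 300 = 600 Hz
Practical rate = 20 * fs_min = 20 * 600 = 12000 Hz

fs_min = 600 Hz, fs_practical = 12000 Hz


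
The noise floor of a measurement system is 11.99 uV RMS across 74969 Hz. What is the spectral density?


Noise spectral density = Vrms / sqrt(BW).
NSD = 11.99 / sqrt(74969)
NSD = 11.99 / 273.8047
NSD = 0.0438 uV/sqrt(Hz)

0.0438 uV/sqrt(Hz)


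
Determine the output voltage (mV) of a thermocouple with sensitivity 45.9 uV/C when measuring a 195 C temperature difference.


The thermocouple output V = sensitivity * dT.
V = 45.9 uV/C * 195 C
V = 8950.5 uV
V = 8.95 mV

8.95 mV


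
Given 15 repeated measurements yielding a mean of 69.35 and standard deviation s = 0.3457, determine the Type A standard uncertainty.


The standard uncertainty for Type A evaluation is u = s / sqrt(n).
u = 0.3457 / sqrt(15)
u = 0.3457 / 3.873
u = 0.0893

0.0893


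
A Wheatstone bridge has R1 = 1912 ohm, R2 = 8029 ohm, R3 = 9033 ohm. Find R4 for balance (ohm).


At balance: R1*R4 = R2*R3, so R4 = R2*R3/R1.
R4 = 8029 * 9033 / 1912
R4 = 72525957 / 1912
R4 = 37931.99 ohm

37931.99 ohm


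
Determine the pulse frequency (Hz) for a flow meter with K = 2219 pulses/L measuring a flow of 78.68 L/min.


Frequency = K * Q / 60 (converting L/min to L/s).
f = 2219 * 78.68 / 60
f = 174590.92 / 60
f = 2909.85 Hz

2909.85 Hz


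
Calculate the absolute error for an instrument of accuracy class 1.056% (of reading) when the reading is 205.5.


Absolute error = (accuracy% / 100) * reading.
Error = (1.056 / 100) * 205.5
Error = 0.01056 * 205.5
Error = 2.1701

2.1701


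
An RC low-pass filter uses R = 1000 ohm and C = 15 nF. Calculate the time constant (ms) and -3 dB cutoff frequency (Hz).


Time constant: tau = R * C.
tau = 1000 * 1.50e-08 = 1.5e-05 s
tau = 0.015 ms
Cutoff frequency: fc = 1 / (2*pi*R*C).
fc = 1 / (2*pi*1.5e-05) = 10610.33 Hz

tau = 0.015 ms, fc = 10610.33 Hz


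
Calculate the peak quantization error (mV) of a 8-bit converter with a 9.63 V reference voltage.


The maximum quantization error is +/- LSB/2.
LSB = Vref / 2^n = 9.63 / 256 = 0.03761719 V
Max error = LSB / 2 = 0.03761719 / 2 = 0.01880859 V
Max error = 18.8086 mV

18.8086 mV


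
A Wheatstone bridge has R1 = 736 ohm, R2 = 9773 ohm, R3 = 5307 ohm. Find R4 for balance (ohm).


At balance: R1*R4 = R2*R3, so R4 = R2*R3/R1.
R4 = 9773 * 5307 / 736
R4 = 51865311 / 736
R4 = 70469.17 ohm

70469.17 ohm


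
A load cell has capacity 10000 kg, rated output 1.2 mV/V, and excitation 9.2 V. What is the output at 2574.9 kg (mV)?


Vout = rated_output * Vex * (load / capacity).
Vout = 1.2 * 9.2 * (2574.9 / 10000)
Vout = 1.2 * 9.2 * 0.25749
Vout = 2.843 mV

2.843 mV


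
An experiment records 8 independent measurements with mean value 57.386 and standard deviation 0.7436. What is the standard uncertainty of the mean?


The standard uncertainty for Type A evaluation is u = s / sqrt(n).
u = 0.7436 / sqrt(8)
u = 0.7436 / 2.8284
u = 0.2629

0.2629


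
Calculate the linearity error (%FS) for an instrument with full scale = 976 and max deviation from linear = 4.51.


Linearity error = (max deviation / full scale) * 100%.
Linearity = (4.51 / 976) * 100
Linearity = 0.462 %FS

0.462 %FS


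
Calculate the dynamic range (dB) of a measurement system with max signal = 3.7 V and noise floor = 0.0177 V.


Dynamic range = 20 * log10(Vmax / Vnoise).
DR = 20 * log10(3.7 / 0.0177)
DR = 20 * log10(209.04)
DR = 46.4 dB

46.4 dB


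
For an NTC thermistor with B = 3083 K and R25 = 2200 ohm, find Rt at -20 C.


NTC thermistor equation: Rt = R25 * exp(B * (1/T - 1/T25)).
T in Kelvin: 253.15 K, T25 = 298.15 K
1/T - 1/T25 = 1/253.15 - 1/298.15 = 0.00059621
B * (1/T - 1/T25) = 3083 * 0.00059621 = 1.8381
Rt = 2200 * exp(1.8381) = 13826.3 ohm

13826.3 ohm


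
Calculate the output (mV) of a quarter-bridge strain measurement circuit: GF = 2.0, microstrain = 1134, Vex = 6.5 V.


Quarter bridge output: Vout = (GF * epsilon * Vex) / 4.
Vout = (2.0 * 1134e-6 * 6.5) / 4
Vout = 0.014742 / 4 V
Vout = 0.0036855 V = 3.6855 mV

3.6855 mV


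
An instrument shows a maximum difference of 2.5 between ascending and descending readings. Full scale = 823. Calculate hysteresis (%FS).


Hysteresis = (max difference / full scale) * 100%.
H = (2.5 / 823) * 100
H = 0.304 %FS

0.304 %FS


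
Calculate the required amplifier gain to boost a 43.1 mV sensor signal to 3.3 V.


Gain = Vout / Vin (converting to same units).
G = 3.3 V / 43.1 mV
G = 3300.0 mV / 43.1 mV
G = 76.57

76.57


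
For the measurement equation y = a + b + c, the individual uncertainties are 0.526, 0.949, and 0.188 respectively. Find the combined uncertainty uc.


For a sum of independent quantities, uc = sqrt(u1^2 + u2^2 + u3^2).
uc = sqrt(0.526^2 + 0.949^2 + 0.188^2)
uc = sqrt(0.276676 + 0.900601 + 0.035344)
uc = 1.1012

1.1012


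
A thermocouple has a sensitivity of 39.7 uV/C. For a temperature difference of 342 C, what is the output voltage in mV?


The thermocouple output V = sensitivity * dT.
V = 39.7 uV/C * 342 C
V = 13577.4 uV
V = 13.577 mV

13.577 mV


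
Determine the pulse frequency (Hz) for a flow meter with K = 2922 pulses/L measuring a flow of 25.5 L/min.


Frequency = K * Q / 60 (converting L/min to L/s).
f = 2922 * 25.5 / 60
f = 74511.0 / 60
f = 1241.85 Hz

1241.85 Hz


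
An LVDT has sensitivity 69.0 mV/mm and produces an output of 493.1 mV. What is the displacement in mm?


Displacement = Vout / sensitivity.
d = 493.1 / 69.0
d = 7.146 mm

7.146 mm


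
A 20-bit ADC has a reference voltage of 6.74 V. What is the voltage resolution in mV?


The resolution (LSB) of an ADC is Vref / 2^n.
LSB = 6.74 / 2^20
LSB = 6.74 / 1048576
LSB = 6.43e-06 V = 0.00642776 mV

0.00642776 mV


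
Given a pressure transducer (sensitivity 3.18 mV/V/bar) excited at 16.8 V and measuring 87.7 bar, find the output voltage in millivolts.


Output = sensitivity * Vex * P.
Vout = 3.18 * 16.8 * 87.7
Vout = 53.424 * 87.7
Vout = 4685.28 mV

4685.28 mV


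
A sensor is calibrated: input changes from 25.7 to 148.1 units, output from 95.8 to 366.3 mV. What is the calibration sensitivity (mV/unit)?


Sensitivity = (y2 - y1) / (x2 - x1).
S = (366.3 - 95.8) / (148.1 - 25.7)
S = 270.5 / 122.4
S = 2.21 mV/unit

2.21 mV/unit


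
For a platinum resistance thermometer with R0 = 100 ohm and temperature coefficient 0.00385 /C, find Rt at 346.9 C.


The RTD equation: Rt = R0 * (1 + alpha * T).
Rt = 100 * (1 + 0.00385 * 346.9)
Rt = 100 * (1 + 1.335565)
Rt = 100 * 2.335565
Rt = 233.556 ohm

233.556 ohm


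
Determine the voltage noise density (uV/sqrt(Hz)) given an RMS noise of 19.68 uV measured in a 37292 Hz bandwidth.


Noise spectral density = Vrms / sqrt(BW).
NSD = 19.68 / sqrt(37292)
NSD = 19.68 / 193.1114
NSD = 0.1019 uV/sqrt(Hz)

0.1019 uV/sqrt(Hz)


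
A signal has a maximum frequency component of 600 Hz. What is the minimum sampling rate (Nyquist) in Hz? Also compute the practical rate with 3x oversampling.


By Nyquist theorem, fs_min = 2 * fmax.
fs_min = 2 * 600 = 1200 Hz
Practical rate = 3 * fs_min = 3 * 1200 = 3600 Hz

fs_min = 1200 Hz, fs_practical = 3600 Hz


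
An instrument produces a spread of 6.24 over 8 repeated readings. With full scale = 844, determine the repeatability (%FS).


Repeatability = (spread / full scale) * 100%.
R = (6.24 / 844) * 100
R = 0.739 %FS

0.739 %FS


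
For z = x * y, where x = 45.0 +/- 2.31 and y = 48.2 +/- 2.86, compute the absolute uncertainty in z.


For a product z = x*y, the relative uncertainty is:
uz/z = sqrt((ux/x)^2 + (uy/y)^2)
Relative uncertainties: ux/x = 2.31/45.0 = 0.051333
uy/y = 2.86/48.2 = 0.059336
z = 45.0 * 48.2 = 2169.0
uz = 2169.0 * sqrt(0.051333^2 + 0.059336^2) = 170.179

170.179


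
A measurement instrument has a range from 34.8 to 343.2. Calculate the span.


Span = upper range - lower range.
Span = 343.2 - (34.8)
Span = 308.4

308.4


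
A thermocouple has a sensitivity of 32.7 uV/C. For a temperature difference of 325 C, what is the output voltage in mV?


The thermocouple output V = sensitivity * dT.
V = 32.7 uV/C * 325 C
V = 10627.5 uV
V = 10.628 mV

10.628 mV


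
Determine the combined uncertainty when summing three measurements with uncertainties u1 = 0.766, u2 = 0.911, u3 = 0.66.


For a sum of independent quantities, uc = sqrt(u1^2 + u2^2 + u3^2).
uc = sqrt(0.766^2 + 0.911^2 + 0.66^2)
uc = sqrt(0.586756 + 0.829921 + 0.4356)
uc = 1.361

1.361


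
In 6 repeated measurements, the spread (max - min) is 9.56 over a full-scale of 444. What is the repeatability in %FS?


Repeatability = (spread / full scale) * 100%.
R = (9.56 / 444) * 100
R = 2.153 %FS

2.153 %FS


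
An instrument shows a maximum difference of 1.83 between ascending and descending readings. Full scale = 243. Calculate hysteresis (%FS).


Hysteresis = (max difference / full scale) * 100%.
H = (1.83 / 243) * 100
H = 0.753 %FS

0.753 %FS


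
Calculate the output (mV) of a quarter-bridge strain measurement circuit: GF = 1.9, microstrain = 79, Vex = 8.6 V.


Quarter bridge output: Vout = (GF * epsilon * Vex) / 4.
Vout = (1.9 * 79e-6 * 8.6) / 4
Vout = 0.00129086 / 4 V
Vout = 0.00032271 V = 0.3227 mV

0.3227 mV


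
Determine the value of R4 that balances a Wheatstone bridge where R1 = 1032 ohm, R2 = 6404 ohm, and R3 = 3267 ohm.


At balance: R1*R4 = R2*R3, so R4 = R2*R3/R1.
R4 = 6404 * 3267 / 1032
R4 = 20921868 / 1032
R4 = 20273.13 ohm

20273.13 ohm


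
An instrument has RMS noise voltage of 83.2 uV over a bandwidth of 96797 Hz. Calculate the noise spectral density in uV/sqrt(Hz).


Noise spectral density = Vrms / sqrt(BW).
NSD = 83.2 / sqrt(96797)
NSD = 83.2 / 311.1222
NSD = 0.2674 uV/sqrt(Hz)

0.2674 uV/sqrt(Hz)


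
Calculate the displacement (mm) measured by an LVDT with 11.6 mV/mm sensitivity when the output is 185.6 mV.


Displacement = Vout / sensitivity.
d = 185.6 / 11.6
d = 16.0 mm

16.0 mm


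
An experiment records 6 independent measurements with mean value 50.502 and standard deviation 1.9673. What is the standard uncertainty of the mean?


The standard uncertainty for Type A evaluation is u = s / sqrt(n).
u = 1.9673 / sqrt(6)
u = 1.9673 / 2.4495
u = 0.8031

0.8031


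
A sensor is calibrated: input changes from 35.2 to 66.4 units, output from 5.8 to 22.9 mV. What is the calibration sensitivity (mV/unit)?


Sensitivity = (y2 - y1) / (x2 - x1).
S = (22.9 - 5.8) / (66.4 - 35.2)
S = 17.1 / 31.2
S = 0.5481 mV/unit

0.5481 mV/unit


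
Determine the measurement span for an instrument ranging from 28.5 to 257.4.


Span = upper range - lower range.
Span = 257.4 - (28.5)
Span = 228.9

228.9


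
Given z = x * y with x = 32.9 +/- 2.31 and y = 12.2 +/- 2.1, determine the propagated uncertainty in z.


For a product z = x*y, the relative uncertainty is:
uz/z = sqrt((ux/x)^2 + (uy/y)^2)
Relative uncertainties: ux/x = 2.31/32.9 = 0.070213
uy/y = 2.1/12.2 = 0.172131
z = 32.9 * 12.2 = 401.4
uz = 401.4 * sqrt(0.070213^2 + 0.172131^2) = 74.617

74.617


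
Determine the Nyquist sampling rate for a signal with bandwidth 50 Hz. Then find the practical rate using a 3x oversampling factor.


By Nyquist theorem, fs_min = 2 * fmax.
fs_min = 2 * 50 = 100 Hz
Practical rate = 3 * fs_min = 3 * 100 = 300 Hz

fs_min = 100 Hz, fs_practical = 300 Hz


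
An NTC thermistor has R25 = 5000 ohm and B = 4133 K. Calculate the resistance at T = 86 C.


NTC thermistor equation: Rt = R25 * exp(B * (1/T - 1/T25)).
T in Kelvin: 359.15 K, T25 = 298.15 K
1/T - 1/T25 = 1/359.15 - 1/298.15 = -0.00056966
B * (1/T - 1/T25) = 4133 * -0.00056966 = -2.3544
Rt = 5000 * exp(-2.3544) = 474.7 ohm

474.7 ohm


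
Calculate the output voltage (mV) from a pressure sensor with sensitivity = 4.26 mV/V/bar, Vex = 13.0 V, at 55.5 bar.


Output = sensitivity * Vex * P.
Vout = 4.26 * 13.0 * 55.5
Vout = 55.38 * 55.5
Vout = 3073.59 mV

3073.59 mV


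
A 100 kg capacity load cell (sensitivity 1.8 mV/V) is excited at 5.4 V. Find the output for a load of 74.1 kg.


Vout = rated_output * Vex * (load / capacity).
Vout = 1.8 * 5.4 * (74.1 / 100)
Vout = 1.8 * 5.4 * 0.741
Vout = 7.203 mV

7.203 mV


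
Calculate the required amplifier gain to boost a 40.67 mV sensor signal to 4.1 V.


Gain = Vout / Vin (converting to same units).
G = 4.1 V / 40.67 mV
G = 4100.0 mV / 40.67 mV
G = 100.81

100.81


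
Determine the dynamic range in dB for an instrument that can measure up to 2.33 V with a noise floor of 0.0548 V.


Dynamic range = 20 * log10(Vmax / Vnoise).
DR = 20 * log10(2.33 / 0.0548)
DR = 20 * log10(42.52)
DR = 32.57 dB

32.57 dB


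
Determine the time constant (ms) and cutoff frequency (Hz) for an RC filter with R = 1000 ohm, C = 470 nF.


Time constant: tau = R * C.
tau = 1000 * 4.70e-07 = 0.00047 s
tau = 0.47 ms
Cutoff frequency: fc = 1 / (2*pi*R*C).
fc = 1 / (2*pi*0.00047) = 338.63 Hz

tau = 0.47 ms, fc = 338.63 Hz


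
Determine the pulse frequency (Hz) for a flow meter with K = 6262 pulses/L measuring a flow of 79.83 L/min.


Frequency = K * Q / 60 (converting L/min to L/s).
f = 6262 * 79.83 / 60
f = 499895.46 / 60
f = 8331.59 Hz

8331.59 Hz


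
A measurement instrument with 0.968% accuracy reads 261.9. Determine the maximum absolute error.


Absolute error = (accuracy% / 100) * reading.
Error = (0.968 / 100) * 261.9
Error = 0.00968 * 261.9
Error = 2.5352

2.5352


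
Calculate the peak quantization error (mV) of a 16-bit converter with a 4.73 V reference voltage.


The maximum quantization error is +/- LSB/2.
LSB = Vref / 2^n = 4.73 / 65536 = 7.217e-05 V
Max error = LSB / 2 = 7.217e-05 / 2 = 3.609e-05 V
Max error = 0.0361 mV

0.0361 mV


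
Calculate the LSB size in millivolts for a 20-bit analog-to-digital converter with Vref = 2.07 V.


The resolution (LSB) of an ADC is Vref / 2^n.
LSB = 2.07 / 2^20
LSB = 2.07 / 1048576
LSB = 1.97e-06 V = 0.00197411 mV

0.00197411 mV


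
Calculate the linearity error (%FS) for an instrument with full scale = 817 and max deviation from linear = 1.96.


Linearity error = (max deviation / full scale) * 100%.
Linearity = (1.96 / 817) * 100
Linearity = 0.24 %FS

0.24 %FS


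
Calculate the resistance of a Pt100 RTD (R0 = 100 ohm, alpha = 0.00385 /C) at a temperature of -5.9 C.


The RTD equation: Rt = R0 * (1 + alpha * T).
Rt = 100 * (1 + 0.00385 * -5.9)
Rt = 100 * (1 + -0.022715)
Rt = 100 * 0.977285
Rt = 97.728 ohm

97.728 ohm


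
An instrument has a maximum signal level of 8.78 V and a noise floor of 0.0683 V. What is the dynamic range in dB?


Dynamic range = 20 * log10(Vmax / Vnoise).
DR = 20 * log10(8.78 / 0.0683)
DR = 20 * log10(128.55)
DR = 42.18 dB

42.18 dB


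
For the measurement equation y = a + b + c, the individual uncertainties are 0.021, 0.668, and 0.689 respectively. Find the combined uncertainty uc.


For a sum of independent quantities, uc = sqrt(u1^2 + u2^2 + u3^2).
uc = sqrt(0.021^2 + 0.668^2 + 0.689^2)
uc = sqrt(0.000441 + 0.446224 + 0.474721)
uc = 0.9599

0.9599


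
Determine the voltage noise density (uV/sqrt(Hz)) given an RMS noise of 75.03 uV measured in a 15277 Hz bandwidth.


Noise spectral density = Vrms / sqrt(BW).
NSD = 75.03 / sqrt(15277)
NSD = 75.03 / 123.6002
NSD = 0.607 uV/sqrt(Hz)

0.607 uV/sqrt(Hz)


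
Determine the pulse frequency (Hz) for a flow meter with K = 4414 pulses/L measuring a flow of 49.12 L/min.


Frequency = K * Q / 60 (converting L/min to L/s).
f = 4414 * 49.12 / 60
f = 216815.68 / 60
f = 3613.59 Hz

3613.59 Hz


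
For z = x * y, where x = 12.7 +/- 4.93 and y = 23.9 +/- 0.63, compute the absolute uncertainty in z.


For a product z = x*y, the relative uncertainty is:
uz/z = sqrt((ux/x)^2 + (uy/y)^2)
Relative uncertainties: ux/x = 4.93/12.7 = 0.388189
uy/y = 0.63/23.9 = 0.02636
z = 12.7 * 23.9 = 303.5
uz = 303.5 * sqrt(0.388189^2 + 0.02636^2) = 118.098

118.098


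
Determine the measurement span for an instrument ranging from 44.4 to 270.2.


Span = upper range - lower range.
Span = 270.2 - (44.4)
Span = 225.8

225.8


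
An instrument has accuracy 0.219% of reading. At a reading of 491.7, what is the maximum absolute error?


Absolute error = (accuracy% / 100) * reading.
Error = (0.219 / 100) * 491.7
Error = 0.00219 * 491.7
Error = 1.0768

1.0768


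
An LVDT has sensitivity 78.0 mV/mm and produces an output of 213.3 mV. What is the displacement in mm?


Displacement = Vout / sensitivity.
d = 213.3 / 78.0
d = 2.735 mm

2.735 mm


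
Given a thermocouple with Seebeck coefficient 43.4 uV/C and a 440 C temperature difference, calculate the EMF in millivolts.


The thermocouple output V = sensitivity * dT.
V = 43.4 uV/C * 440 C
V = 19096.0 uV
V = 19.096 mV

19.096 mV


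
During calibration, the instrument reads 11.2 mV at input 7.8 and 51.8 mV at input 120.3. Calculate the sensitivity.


Sensitivity = (y2 - y1) / (x2 - x1).
S = (51.8 - 11.2) / (120.3 - 7.8)
S = 40.6 / 112.5
S = 0.3609 mV/unit

0.3609 mV/unit


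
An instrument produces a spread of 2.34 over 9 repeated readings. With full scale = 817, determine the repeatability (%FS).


Repeatability = (spread / full scale) * 100%.
R = (2.34 / 817) * 100
R = 0.286 %FS

0.286 %FS


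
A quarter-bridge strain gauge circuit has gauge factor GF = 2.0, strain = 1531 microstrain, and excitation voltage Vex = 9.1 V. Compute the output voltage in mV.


Quarter bridge output: Vout = (GF * epsilon * Vex) / 4.
Vout = (2.0 * 1531e-6 * 9.1) / 4
Vout = 0.0278642 / 4 V
Vout = 0.00696605 V = 6.9661 mV

6.9661 mV


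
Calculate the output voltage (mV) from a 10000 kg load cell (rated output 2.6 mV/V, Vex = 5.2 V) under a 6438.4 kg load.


Vout = rated_output * Vex * (load / capacity).
Vout = 2.6 * 5.2 * (6438.4 / 10000)
Vout = 2.6 * 5.2 * 0.64384
Vout = 8.705 mV

8.705 mV


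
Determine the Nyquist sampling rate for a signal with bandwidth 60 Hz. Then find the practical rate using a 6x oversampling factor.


By Nyquist theorem, fs_min = 2 * fmax.
fs_min = 2 * 60 = 120 Hz
Practical rate = 6 * fs_min = 6 * 120 = 720 Hz

fs_min = 120 Hz, fs_practical = 720 Hz


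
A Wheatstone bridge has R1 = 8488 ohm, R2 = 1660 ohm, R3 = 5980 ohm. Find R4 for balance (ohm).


At balance: R1*R4 = R2*R3, so R4 = R2*R3/R1.
R4 = 1660 * 5980 / 8488
R4 = 9926800 / 8488
R4 = 1169.51 ohm

1169.51 ohm


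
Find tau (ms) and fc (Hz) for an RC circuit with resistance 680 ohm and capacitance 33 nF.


Time constant: tau = R * C.
tau = 680 * 3.30e-08 = 2.244e-05 s
tau = 0.0224 ms
Cutoff frequency: fc = 1 / (2*pi*R*C).
fc = 1 / (2*pi*2.244e-05) = 7092.47 Hz

tau = 0.0224 ms, fc = 7092.47 Hz


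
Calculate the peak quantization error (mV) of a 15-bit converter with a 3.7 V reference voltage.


The maximum quantization error is +/- LSB/2.
LSB = Vref / 2^n = 3.7 / 32768 = 0.00011292 V
Max error = LSB / 2 = 0.00011292 / 2 = 5.646e-05 V
Max error = 0.0565 mV

0.0565 mV


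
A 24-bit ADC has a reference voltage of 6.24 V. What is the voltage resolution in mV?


The resolution (LSB) of an ADC is Vref / 2^n.
LSB = 6.24 / 2^24
LSB = 6.24 / 16777216
LSB = 3.7e-07 V = 0.00037193 mV

0.00037193 mV


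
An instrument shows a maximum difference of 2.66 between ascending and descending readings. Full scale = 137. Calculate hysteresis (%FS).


Hysteresis = (max difference / full scale) * 100%.
H = (2.66 / 137) * 100
H = 1.942 %FS

1.942 %FS


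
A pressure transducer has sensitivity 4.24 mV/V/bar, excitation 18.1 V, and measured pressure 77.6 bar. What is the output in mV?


Output = sensitivity * Vex * P.
Vout = 4.24 * 18.1 * 77.6
Vout = 76.744 * 77.6
Vout = 5955.33 mV

5955.33 mV


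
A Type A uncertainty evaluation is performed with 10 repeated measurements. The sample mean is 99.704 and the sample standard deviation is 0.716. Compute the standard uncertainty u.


The standard uncertainty for Type A evaluation is u = s / sqrt(n).
u = 0.716 / sqrt(10)
u = 0.716 / 3.1623
u = 0.2264

0.2264


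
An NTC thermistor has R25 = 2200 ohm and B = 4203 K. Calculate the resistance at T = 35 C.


NTC thermistor equation: Rt = R25 * exp(B * (1/T - 1/T25)).
T in Kelvin: 308.15 K, T25 = 298.15 K
1/T - 1/T25 = 1/308.15 - 1/298.15 = -0.00010884
B * (1/T - 1/T25) = 4203 * -0.00010884 = -0.4575
Rt = 2200 * exp(-0.4575) = 1392.3 ohm

1392.3 ohm


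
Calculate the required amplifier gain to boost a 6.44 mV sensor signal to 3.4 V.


Gain = Vout / Vin (converting to same units).
G = 3.4 V / 6.44 mV
G = 3400.0 mV / 6.44 mV
G = 527.95

527.95


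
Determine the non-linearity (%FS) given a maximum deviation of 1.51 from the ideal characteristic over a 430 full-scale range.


Linearity error = (max deviation / full scale) * 100%.
Linearity = (1.51 / 430) * 100
Linearity = 0.351 %FS

0.351 %FS


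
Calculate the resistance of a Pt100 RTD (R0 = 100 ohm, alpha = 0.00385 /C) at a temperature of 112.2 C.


The RTD equation: Rt = R0 * (1 + alpha * T).
Rt = 100 * (1 + 0.00385 * 112.2)
Rt = 100 * (1 + 0.43197)
Rt = 100 * 1.43197
Rt = 143.197 ohm

143.197 ohm


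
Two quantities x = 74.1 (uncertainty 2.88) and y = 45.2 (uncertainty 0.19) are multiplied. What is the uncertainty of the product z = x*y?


For a product z = x*y, the relative uncertainty is:
uz/z = sqrt((ux/x)^2 + (uy/y)^2)
Relative uncertainties: ux/x = 2.88/74.1 = 0.038866
uy/y = 0.19/45.2 = 0.004204
z = 74.1 * 45.2 = 3349.3
uz = 3349.3 * sqrt(0.038866^2 + 0.004204^2) = 130.935

130.935


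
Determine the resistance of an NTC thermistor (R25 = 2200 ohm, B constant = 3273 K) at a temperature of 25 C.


NTC thermistor equation: Rt = R25 * exp(B * (1/T - 1/T25)).
T in Kelvin: 298.15 K, T25 = 298.15 K
1/T - 1/T25 = 1/298.15 - 1/298.15 = 0.0
B * (1/T - 1/T25) = 3273 * 0.0 = 0.0
Rt = 2200 * exp(0.0) = 2200.0 ohm

2200.0 ohm


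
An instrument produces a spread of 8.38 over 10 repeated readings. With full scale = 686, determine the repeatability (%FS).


Repeatability = (spread / full scale) * 100%.
R = (8.38 / 686) * 100
R = 1.222 %FS

1.222 %FS


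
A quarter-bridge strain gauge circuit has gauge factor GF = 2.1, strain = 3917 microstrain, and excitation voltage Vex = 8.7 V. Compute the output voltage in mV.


Quarter bridge output: Vout = (GF * epsilon * Vex) / 4.
Vout = (2.1 * 3917e-6 * 8.7) / 4
Vout = 0.07156359 / 4 V
Vout = 0.0178909 V = 17.8909 mV

17.8909 mV


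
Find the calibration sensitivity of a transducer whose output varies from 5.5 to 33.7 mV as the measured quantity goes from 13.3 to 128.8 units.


Sensitivity = (y2 - y1) / (x2 - x1).
S = (33.7 - 5.5) / (128.8 - 13.3)
S = 28.2 / 115.5
S = 0.2442 mV/unit

0.2442 mV/unit


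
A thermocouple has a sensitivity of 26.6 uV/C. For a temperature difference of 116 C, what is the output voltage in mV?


The thermocouple output V = sensitivity * dT.
V = 26.6 uV/C * 116 C
V = 3085.6 uV
V = 3.086 mV

3.086 mV


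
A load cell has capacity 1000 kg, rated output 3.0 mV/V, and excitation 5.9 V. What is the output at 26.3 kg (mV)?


Vout = rated_output * Vex * (load / capacity).
Vout = 3.0 * 5.9 * (26.3 / 1000)
Vout = 3.0 * 5.9 * 0.0263
Vout = 0.466 mV

0.466 mV


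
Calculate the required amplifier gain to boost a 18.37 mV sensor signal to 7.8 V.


Gain = Vout / Vin (converting to same units).
G = 7.8 V / 18.37 mV
G = 7800.0 mV / 18.37 mV
G = 424.61

424.61


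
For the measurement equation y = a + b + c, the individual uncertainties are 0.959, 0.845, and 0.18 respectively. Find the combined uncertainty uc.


For a sum of independent quantities, uc = sqrt(u1^2 + u2^2 + u3^2).
uc = sqrt(0.959^2 + 0.845^2 + 0.18^2)
uc = sqrt(0.919681 + 0.714025 + 0.0324)
uc = 1.2908

1.2908


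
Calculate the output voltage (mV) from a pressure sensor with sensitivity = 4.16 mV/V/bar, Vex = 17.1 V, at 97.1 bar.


Output = sensitivity * Vex * P.
Vout = 4.16 * 17.1 * 97.1
Vout = 71.136 * 97.1
Vout = 6907.31 mV

6907.31 mV


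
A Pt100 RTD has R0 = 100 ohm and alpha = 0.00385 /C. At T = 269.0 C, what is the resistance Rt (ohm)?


The RTD equation: Rt = R0 * (1 + alpha * T).
Rt = 100 * (1 + 0.00385 * 269.0)
Rt = 100 * (1 + 1.03565)
Rt = 100 * 2.03565
Rt = 203.565 ohm

203.565 ohm


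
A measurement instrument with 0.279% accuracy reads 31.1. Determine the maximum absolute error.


Absolute error = (accuracy% / 100) * reading.
Error = (0.279 / 100) * 31.1
Error = 0.00279 * 31.1
Error = 0.0868

0.0868


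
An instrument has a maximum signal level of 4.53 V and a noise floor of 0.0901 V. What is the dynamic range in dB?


Dynamic range = 20 * log10(Vmax / Vnoise).
DR = 20 * log10(4.53 / 0.0901)
DR = 20 * log10(50.28)
DR = 34.03 dB

34.03 dB


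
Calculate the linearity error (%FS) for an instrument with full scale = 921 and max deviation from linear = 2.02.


Linearity error = (max deviation / full scale) * 100%.
Linearity = (2.02 / 921) * 100
Linearity = 0.219 %FS

0.219 %FS


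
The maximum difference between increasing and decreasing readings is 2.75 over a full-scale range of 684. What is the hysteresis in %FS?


Hysteresis = (max difference / full scale) * 100%.
H = (2.75 / 684) * 100
H = 0.402 %FS

0.402 %FS


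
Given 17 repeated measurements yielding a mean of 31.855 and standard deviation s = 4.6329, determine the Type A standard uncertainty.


The standard uncertainty for Type A evaluation is u = s / sqrt(n).
u = 4.6329 / sqrt(17)
u = 4.6329 / 4.1231
u = 1.1236

1.1236


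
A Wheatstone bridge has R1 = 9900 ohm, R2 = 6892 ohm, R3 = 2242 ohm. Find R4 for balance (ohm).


At balance: R1*R4 = R2*R3, so R4 = R2*R3/R1.
R4 = 6892 * 2242 / 9900
R4 = 15451864 / 9900
R4 = 1560.79 ohm

1560.79 ohm


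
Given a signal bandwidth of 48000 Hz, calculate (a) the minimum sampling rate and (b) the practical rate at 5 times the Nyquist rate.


By Nyquist theorem, fs_min = 2 * fmax.
fs_min = 2 * 48000 = 96000 Hz
Practical rate = 5 * fs_min = 5 * 96000 = 480000 Hz

fs_min = 96000 Hz, fs_practical = 480000 Hz


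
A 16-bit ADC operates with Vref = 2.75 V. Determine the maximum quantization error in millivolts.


The maximum quantization error is +/- LSB/2.
LSB = Vref / 2^n = 2.75 / 65536 = 4.196e-05 V
Max error = LSB / 2 = 4.196e-05 / 2 = 2.098e-05 V
Max error = 0.021 mV

0.021 mV


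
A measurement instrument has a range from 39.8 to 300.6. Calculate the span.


Span = upper range - lower range.
Span = 300.6 - (39.8)
Span = 260.8

260.8


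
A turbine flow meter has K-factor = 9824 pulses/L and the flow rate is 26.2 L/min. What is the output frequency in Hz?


Frequency = K * Q / 60 (converting L/min to L/s).
f = 9824 * 26.2 / 60
f = 257388.8 / 60
f = 4289.81 Hz

4289.81 Hz


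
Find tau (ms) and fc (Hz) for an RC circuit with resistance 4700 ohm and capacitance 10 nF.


Time constant: tau = R * C.
tau = 4700 * 1.00e-08 = 4.7e-05 s
tau = 0.047 ms
Cutoff frequency: fc = 1 / (2*pi*R*C).
fc = 1 / (2*pi*4.7e-05) = 3386.28 Hz

tau = 0.047 ms, fc = 3386.28 Hz


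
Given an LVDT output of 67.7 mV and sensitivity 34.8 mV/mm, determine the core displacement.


Displacement = Vout / sensitivity.
d = 67.7 / 34.8
d = 1.945 mm

1.945 mm


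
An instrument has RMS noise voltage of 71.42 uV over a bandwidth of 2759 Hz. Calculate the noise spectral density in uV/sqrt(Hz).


Noise spectral density = Vrms / sqrt(BW).
NSD = 71.42 / sqrt(2759)
NSD = 71.42 / 52.5262
NSD = 1.3597 uV/sqrt(Hz)

1.3597 uV/sqrt(Hz)


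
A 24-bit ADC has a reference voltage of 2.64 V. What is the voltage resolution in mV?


The resolution (LSB) of an ADC is Vref / 2^n.
LSB = 2.64 / 2^24
LSB = 2.64 / 16777216
LSB = 1.6e-07 V = 0.00015736 mV

0.00015736 mV


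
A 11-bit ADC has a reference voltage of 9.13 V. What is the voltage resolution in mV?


The resolution (LSB) of an ADC is Vref / 2^n.
LSB = 9.13 / 2^11
LSB = 9.13 / 2048
LSB = 0.00445801 V = 4.45800781 mV

4.45800781 mV


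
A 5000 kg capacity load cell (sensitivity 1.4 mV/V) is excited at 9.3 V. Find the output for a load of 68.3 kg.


Vout = rated_output * Vex * (load / capacity).
Vout = 1.4 * 9.3 * (68.3 / 5000)
Vout = 1.4 * 9.3 * 0.01366
Vout = 0.178 mV

0.178 mV


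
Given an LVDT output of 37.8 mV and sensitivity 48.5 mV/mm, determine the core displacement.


Displacement = Vout / sensitivity.
d = 37.8 / 48.5
d = 0.779 mm

0.779 mm


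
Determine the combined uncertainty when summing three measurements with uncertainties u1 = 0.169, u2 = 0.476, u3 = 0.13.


For a sum of independent quantities, uc = sqrt(u1^2 + u2^2 + u3^2).
uc = sqrt(0.169^2 + 0.476^2 + 0.13^2)
uc = sqrt(0.028561 + 0.226576 + 0.0169)
uc = 0.5216

0.5216
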